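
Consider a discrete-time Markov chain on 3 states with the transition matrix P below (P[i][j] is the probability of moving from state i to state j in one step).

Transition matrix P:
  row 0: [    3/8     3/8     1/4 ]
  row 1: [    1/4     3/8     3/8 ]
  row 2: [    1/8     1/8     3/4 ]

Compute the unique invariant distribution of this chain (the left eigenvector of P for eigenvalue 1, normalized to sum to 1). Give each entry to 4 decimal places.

Balance equations π_j = Σ_i π_i·P[i][j]:
  π_0 = 3/8·π_0 + 1/4·π_1 + 1/8·π_2
  π_1 = 3/8·π_0 + 3/8·π_1 + 1/8·π_2
  normalize: π_0 + π_1 + π_2 = 1
Solving the linear system gives exactly π = [7/34, 4/17, 19/34].

π = [0.2059, 0.2353, 0.5588]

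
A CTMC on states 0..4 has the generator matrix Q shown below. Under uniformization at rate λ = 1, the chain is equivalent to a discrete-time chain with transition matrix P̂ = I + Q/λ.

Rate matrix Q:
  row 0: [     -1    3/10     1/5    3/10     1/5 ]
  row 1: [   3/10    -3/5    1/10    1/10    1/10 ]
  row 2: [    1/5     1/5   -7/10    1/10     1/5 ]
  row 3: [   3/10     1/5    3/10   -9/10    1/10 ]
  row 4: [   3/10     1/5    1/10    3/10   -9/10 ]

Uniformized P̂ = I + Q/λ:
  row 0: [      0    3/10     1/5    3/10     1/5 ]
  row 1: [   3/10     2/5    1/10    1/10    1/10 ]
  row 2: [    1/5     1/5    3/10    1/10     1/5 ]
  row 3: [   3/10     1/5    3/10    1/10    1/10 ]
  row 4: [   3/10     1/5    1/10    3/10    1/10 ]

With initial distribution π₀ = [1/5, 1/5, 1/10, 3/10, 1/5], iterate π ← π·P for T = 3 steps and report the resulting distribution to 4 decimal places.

t=0: π = [0.2000, 0.2000, 0.1000, 0.3000, 0.2000]
t=1: π = [0.2300, 0.2600, 0.2000, 0.1800, 0.1300]
t=2: π = [0.2110, 0.2750, 0.1990, 0.1720, 0.1430]
t=3: π = [0.2168, 0.2761, 0.1953, 0.1708, 0.1410]

π = [0.2168, 0.2761, 0.1953, 0.1708, 0.1410]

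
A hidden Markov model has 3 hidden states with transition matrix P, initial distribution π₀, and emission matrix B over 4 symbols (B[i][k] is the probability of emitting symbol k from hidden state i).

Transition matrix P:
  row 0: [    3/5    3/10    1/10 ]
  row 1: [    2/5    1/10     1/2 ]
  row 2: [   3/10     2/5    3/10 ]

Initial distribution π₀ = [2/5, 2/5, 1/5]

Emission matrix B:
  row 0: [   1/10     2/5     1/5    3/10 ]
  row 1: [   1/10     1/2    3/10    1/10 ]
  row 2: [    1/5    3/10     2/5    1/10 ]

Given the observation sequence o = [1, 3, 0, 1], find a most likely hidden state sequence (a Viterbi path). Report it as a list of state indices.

path = [0, 0, 0, 0]

t=0: δ = [1.600e-01, 2.000e-01, 6.000e-02]  (obs o_0=1)
t=1: δ = [2.880e-02, 4.800e-03, 1.000e-02]  ψ = [0, 0, 1]  (obs o_1=3)
t=2: δ = [1.728e-03, 8.640e-04, 6.000e-04]  ψ = [0, 0, 2]  (obs o_2=0)
t=3: δ = [4.147e-04, 2.592e-04, 1.296e-04]  ψ = [0, 0, 1]  (obs o_3=1)
backtrack: best end state = 0; path = [0, 0, 0, 0]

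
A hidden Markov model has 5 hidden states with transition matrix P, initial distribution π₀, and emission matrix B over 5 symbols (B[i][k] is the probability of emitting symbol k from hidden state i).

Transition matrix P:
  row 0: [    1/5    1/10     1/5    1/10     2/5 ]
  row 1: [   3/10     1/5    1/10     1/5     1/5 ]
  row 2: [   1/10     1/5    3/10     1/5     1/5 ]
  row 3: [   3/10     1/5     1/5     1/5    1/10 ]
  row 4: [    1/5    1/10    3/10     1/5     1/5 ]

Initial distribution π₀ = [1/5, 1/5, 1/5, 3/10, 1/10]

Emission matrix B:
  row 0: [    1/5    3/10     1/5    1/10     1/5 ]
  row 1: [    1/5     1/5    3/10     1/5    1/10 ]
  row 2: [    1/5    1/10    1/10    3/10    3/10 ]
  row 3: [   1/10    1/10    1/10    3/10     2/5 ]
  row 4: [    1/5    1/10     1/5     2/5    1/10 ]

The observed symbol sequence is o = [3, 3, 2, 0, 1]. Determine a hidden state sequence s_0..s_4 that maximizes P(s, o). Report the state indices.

t=0: δ = [2.000e-02, 4.000e-02, 6.000e-02, 9.000e-02, 4.000e-02]  (obs o_0=3)
t=1: δ = [2.700e-03, 3.600e-03, 5.400e-03, 5.400e-03, 4.800e-03]  ψ = [3, 3, 2, 3, 2]  (obs o_1=3)
t=2: δ = [3.240e-04, 3.240e-04, 1.620e-04, 1.080e-04, 2.160e-04]  ψ = [3, 2, 2, 2, 0]  (obs o_2=2)
t=3: δ = [1.944e-05, 1.296e-05, 1.296e-05, 6.480e-06, 2.592e-05]  ψ = [1, 1, 0, 1, 0]  (obs o_3=0)
t=4: δ = [1.555e-06, 5.184e-07, 7.776e-07, 5.184e-07, 7.776e-07]  ψ = [4, 1, 4, 4, 0]  (obs o_4=1)
backtrack: best end state = 0; path = [3, 3, 0, 4, 0]

path = [3, 3, 0, 4, 0]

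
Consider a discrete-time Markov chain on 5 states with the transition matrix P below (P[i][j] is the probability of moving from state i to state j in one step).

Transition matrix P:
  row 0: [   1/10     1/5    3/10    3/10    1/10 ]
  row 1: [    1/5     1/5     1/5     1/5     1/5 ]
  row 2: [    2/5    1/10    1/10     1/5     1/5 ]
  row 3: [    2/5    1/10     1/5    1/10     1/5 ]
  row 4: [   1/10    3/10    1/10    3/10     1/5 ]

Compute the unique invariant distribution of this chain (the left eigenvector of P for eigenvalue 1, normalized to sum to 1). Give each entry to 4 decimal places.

π = [0.2399, 0.1769, 0.1876, 0.2196, 0.1760]

Balance equations π_j = Σ_i π_i·P[i][j]:
  π_0 = 1/10·π_0 + 1/5·π_1 + 2/5·π_2 + 2/5·π_3 + 1/10·π_4
  π_1 = 1/5·π_0 + 1/5·π_1 + 1/10·π_2 + 1/10·π_3 + 3/10·π_4
  π_2 = 3/10·π_0 + 1/5·π_1 + 1/10·π_2 + 1/5·π_3 + 1/10·π_4
  π_3 = 3/10·π_0 + 1/5·π_1 + 1/5·π_2 + 1/10·π_3 + 3/10·π_4
  normalize: π_0 + π_1 + π_2 + π_3 + π_4 = 1
Solving the linear system gives exactly π = [278/1159, 205/1159, 2392/12749, 2800/12749, 204/1159].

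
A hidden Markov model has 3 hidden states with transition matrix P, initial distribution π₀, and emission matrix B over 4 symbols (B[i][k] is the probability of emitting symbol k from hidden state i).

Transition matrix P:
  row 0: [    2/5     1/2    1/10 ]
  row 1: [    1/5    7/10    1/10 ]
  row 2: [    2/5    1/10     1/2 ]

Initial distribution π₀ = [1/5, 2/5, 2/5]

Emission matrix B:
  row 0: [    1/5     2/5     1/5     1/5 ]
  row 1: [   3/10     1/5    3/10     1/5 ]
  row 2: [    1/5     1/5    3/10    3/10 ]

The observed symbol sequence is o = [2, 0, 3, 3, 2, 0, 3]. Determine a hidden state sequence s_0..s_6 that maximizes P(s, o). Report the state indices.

path = [1, 1, 1, 1, 1, 1, 1]

t=0: δ = [4.000e-02, 1.200e-01, 1.200e-01]  (obs o_0=2)
t=1: δ = [9.600e-03, 2.520e-02, 1.200e-02]  ψ = [2, 1, 2]  (obs o_1=0)
t=2: δ = [1.008e-03, 3.528e-03, 1.800e-03]  ψ = [1, 1, 2]  (obs o_2=3)
t=3: δ = [1.440e-04, 4.939e-04, 2.700e-04]  ψ = [2, 1, 2]  (obs o_3=3)
t=4: δ = [2.160e-05, 1.037e-04, 4.050e-05]  ψ = [2, 1, 2]  (obs o_4=2)
t=5: δ = [4.149e-06, 2.178e-05, 4.050e-06]  ψ = [1, 1, 2]  (obs o_5=0)
t=6: δ = [8.713e-07, 3.049e-06, 6.535e-07]  ψ = [1, 1, 1]  (obs o_6=3)
backtrack: best end state = 1; path = [1, 1, 1, 1, 1, 1, 1]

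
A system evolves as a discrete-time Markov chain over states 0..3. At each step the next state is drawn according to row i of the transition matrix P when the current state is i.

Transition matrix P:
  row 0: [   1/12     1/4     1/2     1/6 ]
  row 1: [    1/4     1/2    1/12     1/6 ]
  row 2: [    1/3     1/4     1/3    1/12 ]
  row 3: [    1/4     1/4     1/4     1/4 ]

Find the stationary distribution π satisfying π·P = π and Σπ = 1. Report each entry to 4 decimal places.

Balance equations π_j = Σ_i π_i·P[i][j]:
  π_0 = 1/12·π_0 + 1/4·π_1 + 1/3·π_2 + 1/4·π_3
  π_1 = 1/4·π_0 + 1/2·π_1 + 1/4·π_2 + 1/4·π_3
  π_2 = 1/2·π_0 + 1/12·π_1 + 1/3·π_2 + 1/4·π_3
  normalize: π_0 + π_1 + π_2 + π_3 = 1
Solving the linear system gives exactly π = [106/453, 1/3, 125/453, 71/453].

π = [0.2340, 0.3333, 0.2759, 0.1567]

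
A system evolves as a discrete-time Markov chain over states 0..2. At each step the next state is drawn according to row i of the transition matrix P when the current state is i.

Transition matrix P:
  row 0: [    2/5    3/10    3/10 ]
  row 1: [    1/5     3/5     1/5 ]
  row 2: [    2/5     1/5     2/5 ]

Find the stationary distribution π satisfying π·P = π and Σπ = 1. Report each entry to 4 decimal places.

π = [0.3226, 0.3871, 0.2903]

Balance equations π_j = Σ_i π_i·P[i][j]:
  π_0 = 2/5·π_0 + 1/5·π_1 + 2/5·π_2
  π_1 = 3/10·π_0 + 3/5·π_1 + 1/5·π_2
  normalize: π_0 + π_1 + π_2 = 1
Solving the linear system gives exactly π = [10/31, 12/31, 9/31].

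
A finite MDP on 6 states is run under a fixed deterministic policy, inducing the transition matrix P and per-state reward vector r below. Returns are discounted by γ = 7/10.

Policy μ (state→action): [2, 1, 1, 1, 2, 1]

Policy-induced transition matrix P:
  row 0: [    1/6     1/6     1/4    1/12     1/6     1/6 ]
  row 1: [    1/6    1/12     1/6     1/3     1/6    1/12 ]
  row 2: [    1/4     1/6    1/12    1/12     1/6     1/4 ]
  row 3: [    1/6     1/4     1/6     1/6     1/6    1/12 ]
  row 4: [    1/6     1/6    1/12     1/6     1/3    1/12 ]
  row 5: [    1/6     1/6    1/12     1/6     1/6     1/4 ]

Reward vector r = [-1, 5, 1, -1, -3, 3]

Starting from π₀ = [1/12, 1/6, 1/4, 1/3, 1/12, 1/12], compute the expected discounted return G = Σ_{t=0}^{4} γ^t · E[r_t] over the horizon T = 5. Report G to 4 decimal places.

G = 1.5801

t=0: π = [0.0833, 0.1667, 0.2500, 0.3333, 0.0833, 0.0833], E[r] = 0.6667, γ^t·E[r] = 0.666667, running G = 0.666667
t=1: π = [0.1875, 0.1806, 0.1389, 0.1667, 0.1806, 0.1458], E[r] = 0.5833, γ^t·E[r] = 0.408333, running G = 1.075000
t=2: π = [0.1782, 0.1655, 0.1435, 0.1696, 0.1968, 0.1464], E[r] = 0.4722, γ^t·E[r] = 0.231389, running G = 1.306389
t=3: π = [0.1786, 0.1670, 0.1410, 0.1674, 0.1995, 0.1465], E[r] = 0.4711, γ^t·E[r] = 0.161575, running G = 1.467964
t=4: π = [0.1784, 0.1667, 0.1410, 0.1679, 0.1999, 0.1461], E[r] = 0.4669, γ^t·E[r] = 0.112095, running G = 1.580059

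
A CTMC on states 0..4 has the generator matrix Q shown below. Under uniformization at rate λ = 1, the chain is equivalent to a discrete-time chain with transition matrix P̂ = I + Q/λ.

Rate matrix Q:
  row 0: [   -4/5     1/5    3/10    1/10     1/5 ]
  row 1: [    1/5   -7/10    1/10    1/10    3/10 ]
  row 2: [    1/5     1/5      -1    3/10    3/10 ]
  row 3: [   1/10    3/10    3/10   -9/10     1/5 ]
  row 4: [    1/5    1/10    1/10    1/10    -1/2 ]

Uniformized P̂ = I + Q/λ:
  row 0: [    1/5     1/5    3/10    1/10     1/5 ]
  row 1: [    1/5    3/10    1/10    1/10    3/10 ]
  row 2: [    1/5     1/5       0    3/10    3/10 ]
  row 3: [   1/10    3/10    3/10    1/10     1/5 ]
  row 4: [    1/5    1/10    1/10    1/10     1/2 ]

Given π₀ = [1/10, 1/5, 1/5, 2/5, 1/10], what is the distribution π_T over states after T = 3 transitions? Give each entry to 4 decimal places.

t=0: π = [0.1000, 0.2000, 0.2000, 0.4000, 0.1000]
t=1: π = [0.1600, 0.2500, 0.1800, 0.1400, 0.2700]
t=2: π = [0.1860, 0.2120, 0.1420, 0.1360, 0.3240]
t=3: π = [0.1864, 0.2024, 0.1502, 0.1284, 0.3326]

π = [0.1864, 0.2024, 0.1502, 0.1284, 0.3326]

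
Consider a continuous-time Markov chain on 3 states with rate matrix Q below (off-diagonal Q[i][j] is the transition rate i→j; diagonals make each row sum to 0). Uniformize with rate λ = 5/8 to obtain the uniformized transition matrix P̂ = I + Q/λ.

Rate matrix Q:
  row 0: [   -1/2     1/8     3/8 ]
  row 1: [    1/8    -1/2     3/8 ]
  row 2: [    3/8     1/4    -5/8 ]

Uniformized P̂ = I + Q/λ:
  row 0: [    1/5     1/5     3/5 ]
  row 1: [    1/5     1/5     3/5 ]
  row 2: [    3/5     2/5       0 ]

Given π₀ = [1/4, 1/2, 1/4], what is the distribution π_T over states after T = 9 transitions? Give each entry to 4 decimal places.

t=0: π = [0.2500, 0.5000, 0.2500]
t=1: π = [0.3000, 0.2500, 0.4500]
t=2: π = [0.3800, 0.2900, 0.3300]
t=3: π = [0.3320, 0.2660, 0.4020]
t=4: π = [0.3608, 0.2804, 0.3588]
t=5: π = [0.3435, 0.2718, 0.3847]
t=6: π = [0.3539, 0.2769, 0.3692]
t=7: π = [0.3477, 0.2738, 0.3785]
t=8: π = [0.3514, 0.2757, 0.3729]
t=9: π = [0.3492, 0.2746, 0.3763]

π = [0.3492, 0.2746, 0.3763]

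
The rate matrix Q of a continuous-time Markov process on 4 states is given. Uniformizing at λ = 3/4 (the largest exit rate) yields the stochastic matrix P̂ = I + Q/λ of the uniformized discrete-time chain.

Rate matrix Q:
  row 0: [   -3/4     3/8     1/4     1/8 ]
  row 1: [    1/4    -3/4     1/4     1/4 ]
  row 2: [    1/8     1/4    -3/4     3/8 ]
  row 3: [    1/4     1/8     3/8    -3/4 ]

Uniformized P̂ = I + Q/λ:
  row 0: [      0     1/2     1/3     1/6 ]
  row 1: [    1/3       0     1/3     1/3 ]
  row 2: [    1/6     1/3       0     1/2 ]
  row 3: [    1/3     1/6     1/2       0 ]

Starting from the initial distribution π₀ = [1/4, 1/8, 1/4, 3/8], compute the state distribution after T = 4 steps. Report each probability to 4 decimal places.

t=0: π = [0.2500, 0.1250, 0.2500, 0.3750]
t=1: π = [0.2083, 0.2708, 0.3125, 0.2083]
t=2: π = [0.2118, 0.2431, 0.2639, 0.2813]
t=3: π = [0.2188, 0.2407, 0.2922, 0.2483]
t=4: π = [0.2117, 0.2482, 0.2773, 0.2628]

π = [0.2117, 0.2482, 0.2773, 0.2628]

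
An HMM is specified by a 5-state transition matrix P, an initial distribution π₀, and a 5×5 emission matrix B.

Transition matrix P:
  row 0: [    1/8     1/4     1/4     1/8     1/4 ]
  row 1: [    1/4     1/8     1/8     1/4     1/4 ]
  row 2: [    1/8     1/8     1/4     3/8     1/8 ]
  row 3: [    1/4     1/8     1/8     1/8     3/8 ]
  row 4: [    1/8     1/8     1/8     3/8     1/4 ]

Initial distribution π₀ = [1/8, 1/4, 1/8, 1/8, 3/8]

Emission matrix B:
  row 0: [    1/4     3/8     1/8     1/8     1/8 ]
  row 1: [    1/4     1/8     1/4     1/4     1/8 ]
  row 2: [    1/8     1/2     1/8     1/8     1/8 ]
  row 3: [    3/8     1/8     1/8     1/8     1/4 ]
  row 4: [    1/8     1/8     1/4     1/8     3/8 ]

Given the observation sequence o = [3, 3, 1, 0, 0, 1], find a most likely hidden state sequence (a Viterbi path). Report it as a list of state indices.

t=0: δ = [1.562e-02, 6.250e-02, 1.562e-02, 1.562e-02, 4.688e-02]  (obs o_0=3)
t=1: δ = [1.953e-03, 1.953e-03, 9.766e-04, 2.197e-03, 1.953e-03]  ψ = [1, 1, 1, 4, 1]  (obs o_1=3)
t=2: δ = [2.060e-04, 6.104e-05, 2.441e-04, 9.155e-05, 1.030e-04]  ψ = [3, 0, 0, 4, 3]  (obs o_2=1)
t=3: δ = [7.629e-06, 1.287e-05, 7.629e-06, 3.433e-05, 6.437e-06]  ψ = [2, 0, 2, 2, 0]  (obs o_3=0)
t=4: δ = [2.146e-06, 1.073e-06, 5.364e-07, 1.609e-06, 1.609e-06]  ψ = [3, 3, 3, 3, 3]  (obs o_4=0)
t=5: δ = [1.509e-07, 6.706e-08, 2.682e-07, 7.544e-08, 7.544e-08]  ψ = [3, 0, 0, 4, 3]  (obs o_5=1)
backtrack: best end state = 2; path = [1, 0, 2, 3, 0, 2]

path = [1, 0, 2, 3, 0, 2]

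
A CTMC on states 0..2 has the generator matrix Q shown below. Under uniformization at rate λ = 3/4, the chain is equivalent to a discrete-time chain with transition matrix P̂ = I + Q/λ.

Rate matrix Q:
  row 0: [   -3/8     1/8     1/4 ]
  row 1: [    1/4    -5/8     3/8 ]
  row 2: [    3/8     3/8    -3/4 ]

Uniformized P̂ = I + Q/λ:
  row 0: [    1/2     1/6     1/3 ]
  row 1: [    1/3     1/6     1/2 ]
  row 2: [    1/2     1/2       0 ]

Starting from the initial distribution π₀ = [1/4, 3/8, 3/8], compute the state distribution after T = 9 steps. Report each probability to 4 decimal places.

t=0: π = [0.2500, 0.3750, 0.3750]
t=1: π = [0.4375, 0.2917, 0.2708]
t=2: π = [0.4514, 0.2569, 0.2917]
t=3: π = [0.4572, 0.2639, 0.2789]
t=4: π = [0.4560, 0.2596, 0.2843]
t=5: π = [0.4567, 0.2614, 0.2818]
t=6: π = [0.4564, 0.2606, 0.2830]
t=7: π = [0.4566, 0.2610, 0.2824]
t=8: π = [0.4565, 0.2608, 0.2827]
t=9: π = [0.4565, 0.2609, 0.2826]

π = [0.4565, 0.2609, 0.2826]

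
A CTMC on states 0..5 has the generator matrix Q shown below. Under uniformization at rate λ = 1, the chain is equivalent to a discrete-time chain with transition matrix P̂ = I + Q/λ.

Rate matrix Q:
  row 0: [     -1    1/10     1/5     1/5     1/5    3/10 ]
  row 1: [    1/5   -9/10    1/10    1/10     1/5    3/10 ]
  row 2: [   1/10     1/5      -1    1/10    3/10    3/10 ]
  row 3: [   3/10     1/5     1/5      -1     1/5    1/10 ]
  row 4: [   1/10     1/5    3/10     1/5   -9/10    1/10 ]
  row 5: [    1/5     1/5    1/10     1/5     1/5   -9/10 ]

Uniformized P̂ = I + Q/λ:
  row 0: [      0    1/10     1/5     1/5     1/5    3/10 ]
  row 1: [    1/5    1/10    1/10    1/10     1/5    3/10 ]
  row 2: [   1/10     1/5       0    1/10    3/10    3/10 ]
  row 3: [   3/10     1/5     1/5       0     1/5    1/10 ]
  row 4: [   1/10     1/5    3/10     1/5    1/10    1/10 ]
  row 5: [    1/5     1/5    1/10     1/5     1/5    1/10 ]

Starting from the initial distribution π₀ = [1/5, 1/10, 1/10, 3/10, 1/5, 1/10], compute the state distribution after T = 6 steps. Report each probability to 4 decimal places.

t=0: π = [0.2000, 0.1000, 0.1000, 0.3000, 0.2000, 0.1000]
t=1: π = [0.1600, 0.1700, 0.1800, 0.1200, 0.1900, 0.1800]
t=2: π = [0.1430, 0.1670, 0.1480, 0.1410, 0.1990, 0.2020]
t=3: π = [0.1508, 0.1690, 0.1534, 0.1403, 0.1949, 0.1916]
t=4: π = [0.1490, 0.1680, 0.1528, 0.1397, 0.1959, 0.1946]
t=5: π = [0.1493, 0.1683, 0.1528, 0.1400, 0.1957, 0.1940]
t=6: π = [0.1493, 0.1682, 0.1528, 0.1399, 0.1957, 0.1941]

π = [0.1493, 0.1682, 0.1528, 0.1399, 0.1957, 0.1941]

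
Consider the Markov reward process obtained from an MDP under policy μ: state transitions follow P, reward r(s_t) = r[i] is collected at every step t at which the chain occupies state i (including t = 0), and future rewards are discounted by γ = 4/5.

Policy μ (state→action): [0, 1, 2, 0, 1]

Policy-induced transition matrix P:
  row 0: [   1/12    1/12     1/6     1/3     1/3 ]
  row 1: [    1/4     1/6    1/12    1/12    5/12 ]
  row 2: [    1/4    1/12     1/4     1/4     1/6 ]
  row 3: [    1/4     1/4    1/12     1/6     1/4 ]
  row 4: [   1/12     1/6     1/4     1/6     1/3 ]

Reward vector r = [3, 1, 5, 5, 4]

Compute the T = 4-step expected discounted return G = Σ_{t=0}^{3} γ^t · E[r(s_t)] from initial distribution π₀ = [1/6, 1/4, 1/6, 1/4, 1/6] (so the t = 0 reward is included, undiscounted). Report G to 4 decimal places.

G = 10.7460

t=0: π = [0.1667, 0.2500, 0.1667, 0.2500, 0.1667], E[r] = 3.5000, γ^t·E[r] = 3.500000, running G = 3.500000
t=1: π = [0.1944, 0.1597, 0.1528, 0.1875, 0.3056], E[r] = 3.6667, γ^t·E[r] = 2.933333, running G = 6.433333
t=2: π = [0.1667, 0.1534, 0.1759, 0.1985, 0.3056], E[r] = 3.7477, γ^t·E[r] = 2.398519, running G = 8.831852
t=3: π = [0.1713, 0.1547, 0.1775, 0.1963, 0.3003], E[r] = 3.7385, γ^t·E[r] = 1.914123, running G = 10.745975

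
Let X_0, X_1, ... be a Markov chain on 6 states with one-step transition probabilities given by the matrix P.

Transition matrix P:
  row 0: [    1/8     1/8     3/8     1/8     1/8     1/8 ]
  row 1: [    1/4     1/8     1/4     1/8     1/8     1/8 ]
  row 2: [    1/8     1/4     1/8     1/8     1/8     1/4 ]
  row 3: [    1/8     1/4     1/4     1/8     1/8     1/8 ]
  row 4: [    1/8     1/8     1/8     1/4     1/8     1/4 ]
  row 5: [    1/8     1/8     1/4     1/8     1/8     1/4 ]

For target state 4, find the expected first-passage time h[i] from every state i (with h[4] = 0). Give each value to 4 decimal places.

First-step conditioning: h[4] = 0; for i ≠ 4, h[i] = 1 + Σ_k P[i][k]·h[k].
  h[0] = 1 + 1/8·h[0] + 1/8·h[1] + 3/8·h[2] + 1/8·h[3] + 1/8·h[5]
  h[1] = 1 + 1/4·h[0] + 1/8·h[1] + 1/4·h[2] + 1/8·h[3] + 1/8·h[5]
  h[2] = 1 + 1/8·h[0] + 1/4·h[1] + 1/8·h[2] + 1/8·h[3] + 1/4·h[5]
  h[3] = 1 + 1/8·h[0] + 1/4·h[1] + 1/4·h[2] + 1/8·h[3] + 1/8·h[5]
  h[5] = 1 + 1/8·h[0] + 1/8·h[1] + 1/4·h[2] + 1/8·h[3] + 1/4·h[5]
Solving the 5×5 linear system over states ≠ 4 gives exactly h = [8, 8, 8, 8, 0, 8] (h[4] = 0 is the target).

h = [8.0000, 8.0000, 8.0000, 8.0000, 0.0000, 8.0000]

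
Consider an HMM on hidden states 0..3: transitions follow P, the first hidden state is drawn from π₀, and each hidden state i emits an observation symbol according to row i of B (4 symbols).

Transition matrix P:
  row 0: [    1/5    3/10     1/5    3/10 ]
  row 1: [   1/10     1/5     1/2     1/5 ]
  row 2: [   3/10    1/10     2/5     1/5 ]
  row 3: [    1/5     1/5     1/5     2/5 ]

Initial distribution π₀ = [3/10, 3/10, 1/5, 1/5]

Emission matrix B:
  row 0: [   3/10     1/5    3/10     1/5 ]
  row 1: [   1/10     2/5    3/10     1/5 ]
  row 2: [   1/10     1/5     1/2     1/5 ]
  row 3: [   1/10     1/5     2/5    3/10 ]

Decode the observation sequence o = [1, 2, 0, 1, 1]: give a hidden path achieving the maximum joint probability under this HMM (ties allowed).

t=0: δ = [6.000e-02, 1.200e-01, 4.000e-02, 4.000e-02]  (obs o_0=1)
t=1: δ = [3.600e-03, 7.200e-03, 3.000e-02, 9.600e-03]  ψ = [0, 1, 1, 1]  (obs o_1=2)
t=2: δ = [2.700e-03, 3.000e-04, 1.200e-03, 6.000e-04]  ψ = [2, 2, 2, 2]  (obs o_2=0)
t=3: δ = [1.080e-04, 3.240e-04, 1.080e-04, 1.620e-04]  ψ = [0, 0, 0, 0]  (obs o_3=1)
t=4: δ = [6.480e-06, 2.592e-05, 3.240e-05, 1.296e-05]  ψ = [1, 1, 1, 1]  (obs o_4=1)
backtrack: best end state = 2; path = [1, 2, 0, 1, 2]

path = [1, 2, 0, 1, 2]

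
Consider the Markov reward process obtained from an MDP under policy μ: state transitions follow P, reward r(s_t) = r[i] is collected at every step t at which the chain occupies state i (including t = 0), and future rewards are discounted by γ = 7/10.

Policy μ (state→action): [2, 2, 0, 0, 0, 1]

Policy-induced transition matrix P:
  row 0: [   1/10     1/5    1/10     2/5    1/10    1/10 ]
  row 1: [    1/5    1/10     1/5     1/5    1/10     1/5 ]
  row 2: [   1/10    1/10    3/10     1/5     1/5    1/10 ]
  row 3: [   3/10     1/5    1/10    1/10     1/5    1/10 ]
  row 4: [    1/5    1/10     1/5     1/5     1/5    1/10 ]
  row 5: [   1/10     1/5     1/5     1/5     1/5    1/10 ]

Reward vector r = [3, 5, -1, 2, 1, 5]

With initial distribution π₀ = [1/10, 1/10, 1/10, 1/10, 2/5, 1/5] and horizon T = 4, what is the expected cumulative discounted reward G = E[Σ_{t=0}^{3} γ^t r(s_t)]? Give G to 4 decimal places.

G = 5.6984

t=0: π = [0.1000, 0.1000, 0.1000, 0.1000, 0.4000, 0.2000], E[r] = 2.3000, γ^t·E[r] = 2.300000, running G = 2.300000
t=1: π = [0.1700, 0.1400, 0.1900, 0.2100, 0.1800, 0.1100], E[r] = 2.1700, γ^t·E[r] = 1.519000, running G = 3.819000
t=2: π = [0.1740, 0.1490, 0.1810, 0.2130, 0.1690, 0.1140], E[r] = 2.2510, γ^t·E[r] = 1.102990, running G = 4.921990
t=3: π = [0.1744, 0.1501, 0.1794, 0.2135, 0.1677, 0.1149], E[r] = 2.2635, γ^t·E[r] = 0.776381, running G = 5.698371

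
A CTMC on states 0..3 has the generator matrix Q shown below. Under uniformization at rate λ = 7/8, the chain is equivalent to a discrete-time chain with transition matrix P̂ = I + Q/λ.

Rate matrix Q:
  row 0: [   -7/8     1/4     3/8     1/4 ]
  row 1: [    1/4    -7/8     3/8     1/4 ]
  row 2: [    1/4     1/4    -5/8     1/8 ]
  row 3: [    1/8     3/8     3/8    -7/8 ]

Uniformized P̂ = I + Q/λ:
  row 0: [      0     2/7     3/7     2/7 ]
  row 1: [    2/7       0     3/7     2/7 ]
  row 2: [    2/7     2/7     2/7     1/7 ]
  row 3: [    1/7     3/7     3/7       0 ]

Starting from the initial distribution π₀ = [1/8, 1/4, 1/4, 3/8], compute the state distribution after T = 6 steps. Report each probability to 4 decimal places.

t=0: π = [0.1250, 0.2500, 0.2500, 0.3750]
t=1: π = [0.1964, 0.2679, 0.3929, 0.1429]
t=2: π = [0.2092, 0.2296, 0.3724, 0.1888]
t=3: π = [0.1990, 0.2471, 0.3754, 0.1786]
t=4: π = [0.2034, 0.2406, 0.3749, 0.1811]
t=5: π = [0.2017, 0.2428, 0.3750, 0.1804]
t=6: π = [0.2023, 0.2421, 0.3750, 0.1806]

π = [0.2023, 0.2421, 0.3750, 0.1806]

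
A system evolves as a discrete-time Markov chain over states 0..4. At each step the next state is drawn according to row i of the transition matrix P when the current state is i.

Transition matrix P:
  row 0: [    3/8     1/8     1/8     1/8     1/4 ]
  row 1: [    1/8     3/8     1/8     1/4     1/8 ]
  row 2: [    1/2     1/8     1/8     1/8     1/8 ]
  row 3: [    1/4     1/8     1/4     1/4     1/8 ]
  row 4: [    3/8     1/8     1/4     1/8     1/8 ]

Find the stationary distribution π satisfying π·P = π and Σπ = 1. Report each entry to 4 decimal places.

Balance equations π_j = Σ_i π_i·P[i][j]:
  π_0 = 3/8·π_0 + 1/8·π_1 + 1/2·π_2 + 1/4·π_3 + 3/8·π_4
  π_1 = 1/8·π_0 + 3/8·π_1 + 1/8·π_2 + 1/8·π_3 + 1/8·π_4
  π_2 = 1/8·π_0 + 1/8·π_1 + 1/8·π_2 + 1/4·π_3 + 1/4·π_4
  π_3 = 1/8·π_0 + 1/4·π_1 + 1/8·π_2 + 1/4·π_3 + 1/8·π_4
  normalize: π_0 + π_1 + π_2 + π_3 + π_4 = 1
Solving the linear system gives exactly π = [1/3, 1/6, 1/6, 1/6, 1/6].

π = [0.3333, 0.1667, 0.1667, 0.1667, 0.1667]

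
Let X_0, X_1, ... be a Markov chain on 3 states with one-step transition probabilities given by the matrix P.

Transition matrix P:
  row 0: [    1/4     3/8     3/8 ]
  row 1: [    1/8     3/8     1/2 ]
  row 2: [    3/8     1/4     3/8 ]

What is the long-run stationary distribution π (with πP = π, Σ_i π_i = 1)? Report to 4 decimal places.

π = [0.2615, 0.3231, 0.4154]

Balance equations π_j = Σ_i π_i·P[i][j]:
  π_0 = 1/4·π_0 + 1/8·π_1 + 3/8·π_2
  π_1 = 3/8·π_0 + 3/8·π_1 + 1/4·π_2
  normalize: π_0 + π_1 + π_2 = 1
Solving the linear system gives exactly π = [17/65, 21/65, 27/65].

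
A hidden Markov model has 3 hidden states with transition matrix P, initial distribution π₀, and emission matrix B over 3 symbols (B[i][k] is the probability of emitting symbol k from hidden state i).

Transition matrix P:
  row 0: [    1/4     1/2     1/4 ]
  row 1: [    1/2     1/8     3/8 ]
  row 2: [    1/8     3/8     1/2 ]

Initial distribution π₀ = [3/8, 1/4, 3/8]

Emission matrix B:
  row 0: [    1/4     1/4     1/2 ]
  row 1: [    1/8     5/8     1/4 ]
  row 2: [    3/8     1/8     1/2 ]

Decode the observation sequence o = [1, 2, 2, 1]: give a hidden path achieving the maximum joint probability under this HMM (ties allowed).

t=0: δ = [9.375e-02, 1.562e-01, 4.688e-02]  (obs o_0=1)
t=1: δ = [3.906e-02, 1.172e-02, 2.930e-02]  ψ = [1, 0, 1]  (obs o_1=2)
t=2: δ = [4.883e-03, 4.883e-03, 7.324e-03]  ψ = [0, 0, 2]  (obs o_2=2)
t=3: δ = [6.104e-04, 1.717e-03, 4.578e-04]  ψ = [1, 2, 2]  (obs o_3=1)
backtrack: best end state = 1; path = [1, 2, 2, 1]

path = [1, 2, 2, 1]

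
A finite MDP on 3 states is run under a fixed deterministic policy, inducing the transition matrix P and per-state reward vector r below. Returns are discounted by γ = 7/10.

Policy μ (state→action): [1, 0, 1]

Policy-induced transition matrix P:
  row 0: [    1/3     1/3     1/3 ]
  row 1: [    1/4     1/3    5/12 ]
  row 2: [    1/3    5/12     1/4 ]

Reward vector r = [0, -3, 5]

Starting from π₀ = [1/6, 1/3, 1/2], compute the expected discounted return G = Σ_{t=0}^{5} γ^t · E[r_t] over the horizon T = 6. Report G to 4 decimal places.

t=0: π = [0.1667, 0.3333, 0.5000], E[r] = 1.5000, γ^t·E[r] = 1.500000, running G = 1.500000
t=1: π = [0.3056, 0.3750, 0.3194], E[r] = 0.4722, γ^t·E[r] = 0.330556, running G = 1.830556
t=2: π = [0.3021, 0.3600, 0.3380], E[r] = 0.6100, γ^t·E[r] = 0.298877, running G = 2.129433
t=3: π = [0.3033, 0.3615, 0.3352], E[r] = 0.5913, γ^t·E[r] = 0.202829, running G = 2.332262
t=4: π = [0.3032, 0.3613, 0.3355], E[r] = 0.5938, γ^t·E[r] = 0.142583, running G = 2.474845
t=5: π = [0.3032, 0.3613, 0.3355], E[r] = 0.5935, γ^t·E[r] = 0.099751, running G = 2.574596

G = 2.5746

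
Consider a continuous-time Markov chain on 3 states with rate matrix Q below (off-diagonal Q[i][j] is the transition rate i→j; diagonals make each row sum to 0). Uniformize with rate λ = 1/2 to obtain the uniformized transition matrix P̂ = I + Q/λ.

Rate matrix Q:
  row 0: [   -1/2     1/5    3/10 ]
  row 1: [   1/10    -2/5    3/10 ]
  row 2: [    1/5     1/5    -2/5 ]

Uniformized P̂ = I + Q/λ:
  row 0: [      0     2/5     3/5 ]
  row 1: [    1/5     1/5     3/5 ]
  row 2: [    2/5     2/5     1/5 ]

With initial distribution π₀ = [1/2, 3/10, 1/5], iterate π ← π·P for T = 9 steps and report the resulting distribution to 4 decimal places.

t=0: π = [0.5000, 0.3000, 0.2000]
t=1: π = [0.1400, 0.3400, 0.5200]
t=2: π = [0.2760, 0.3320, 0.3920]
t=3: π = [0.2232, 0.3336, 0.4432]
t=4: π = [0.2440, 0.3333, 0.4227]
t=5: π = [0.2357, 0.3333, 0.4309]
t=6: π = [0.2390, 0.3333, 0.4276]
t=7: π = [0.2377, 0.3333, 0.4289]
t=8: π = [0.2382, 0.3333, 0.4284]
t=9: π = [0.2380, 0.3333, 0.4286]

π = [0.2380, 0.3333, 0.4286]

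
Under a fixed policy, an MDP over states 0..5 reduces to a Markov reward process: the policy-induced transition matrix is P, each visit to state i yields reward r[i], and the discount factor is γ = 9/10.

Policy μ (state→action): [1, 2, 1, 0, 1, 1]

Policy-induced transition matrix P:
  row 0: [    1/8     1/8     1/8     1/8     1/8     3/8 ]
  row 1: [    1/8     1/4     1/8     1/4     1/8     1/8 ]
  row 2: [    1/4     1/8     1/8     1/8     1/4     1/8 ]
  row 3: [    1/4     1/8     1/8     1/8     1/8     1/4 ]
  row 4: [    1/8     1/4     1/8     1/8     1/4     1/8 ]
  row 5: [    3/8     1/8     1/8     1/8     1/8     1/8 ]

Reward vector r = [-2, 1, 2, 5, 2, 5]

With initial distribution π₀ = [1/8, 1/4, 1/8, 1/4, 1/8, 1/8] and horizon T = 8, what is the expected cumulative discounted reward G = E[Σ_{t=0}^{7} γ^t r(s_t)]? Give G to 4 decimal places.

t=0: π = [0.1250, 0.2500, 0.1250, 0.2500, 0.1250, 0.1250], E[r] = 2.3750, γ^t·E[r] = 2.375000, running G = 2.375000
t=1: π = [0.2031, 0.1719, 0.1250, 0.1563, 0.1563, 0.1875], E[r] = 2.0469, γ^t·E[r] = 1.842188, running G = 4.217188
t=2: π = [0.2070, 0.1660, 0.1250, 0.1465, 0.1602, 0.1953], E[r] = 2.0313, γ^t·E[r] = 1.645313, running G = 5.862500
t=3: π = [0.2078, 0.1658, 0.1250, 0.1458, 0.1606, 0.1951], E[r] = 2.0256, γ^t·E[r] = 1.476688, running G = 7.339188
t=4: π = [0.2076, 0.1658, 0.1250, 0.1457, 0.1607, 0.1952], E[r] = 2.0264, γ^t·E[r] = 1.329520, running G = 8.668707
t=5: π = [0.2076, 0.1658, 0.1250, 0.1457, 0.1607, 0.1951], E[r] = 2.0262, γ^t·E[r] = 1.196448, running G = 9.865155
t=6: π = [0.2076, 0.1658, 0.1250, 0.1457, 0.1607, 0.1951], E[r] = 2.0263, γ^t·E[r] = 1.076834, running G = 10.941990
t=7: π = [0.2076, 0.1658, 0.1250, 0.1457, 0.1607, 0.1951], E[r] = 2.0262, γ^t·E[r] = 0.969145, running G = 11.911134

G = 11.9111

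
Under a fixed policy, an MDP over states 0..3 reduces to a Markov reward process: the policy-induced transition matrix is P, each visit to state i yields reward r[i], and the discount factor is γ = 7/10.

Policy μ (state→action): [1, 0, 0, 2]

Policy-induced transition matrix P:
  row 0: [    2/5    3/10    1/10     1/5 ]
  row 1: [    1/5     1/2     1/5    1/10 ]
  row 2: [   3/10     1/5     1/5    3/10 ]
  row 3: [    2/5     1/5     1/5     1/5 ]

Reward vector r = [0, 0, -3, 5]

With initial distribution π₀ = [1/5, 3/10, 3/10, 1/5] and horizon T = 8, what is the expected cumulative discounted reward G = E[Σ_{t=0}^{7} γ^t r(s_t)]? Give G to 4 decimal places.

G = 1.0272

t=0: π = [0.2000, 0.3000, 0.3000, 0.2000], E[r] = 0.1000, γ^t·E[r] = 0.100000, running G = 0.100000
t=1: π = [0.3100, 0.3100, 0.1800, 0.2000], E[r] = 0.4600, γ^t·E[r] = 0.322000, running G = 0.422000
t=2: π = [0.3200, 0.3240, 0.1690, 0.1870], E[r] = 0.4280, γ^t·E[r] = 0.209720, running G = 0.631720
t=3: π = [0.3183, 0.3292, 0.1680, 0.1845], E[r] = 0.4185, γ^t·E[r] = 0.143546, running G = 0.775266
t=4: π = [0.3174, 0.3306, 0.1682, 0.1839], E[r] = 0.4149, γ^t·E[r] = 0.099615, running G = 0.874881
t=5: π = [0.3171, 0.3309, 0.1683, 0.1838], E[r] = 0.4140, γ^t·E[r] = 0.069581, running G = 0.944461
t=6: π = [0.3170, 0.3310, 0.1683, 0.1837], E[r] = 0.4138, γ^t·E[r] = 0.048683, running G = 0.993144
t=7: π = [0.3170, 0.3310, 0.1683, 0.1837], E[r] = 0.4138, γ^t·E[r] = 0.034074, running G = 1.027218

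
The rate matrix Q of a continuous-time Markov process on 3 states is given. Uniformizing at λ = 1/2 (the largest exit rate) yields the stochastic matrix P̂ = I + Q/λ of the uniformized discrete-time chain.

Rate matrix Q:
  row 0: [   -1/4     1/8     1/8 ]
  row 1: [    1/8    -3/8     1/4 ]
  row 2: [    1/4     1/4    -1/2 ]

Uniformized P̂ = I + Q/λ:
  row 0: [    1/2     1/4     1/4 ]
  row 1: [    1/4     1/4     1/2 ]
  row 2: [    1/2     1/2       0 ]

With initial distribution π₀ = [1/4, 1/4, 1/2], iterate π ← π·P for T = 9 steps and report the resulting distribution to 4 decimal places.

π = [0.4211, 0.3158, 0.2631]

t=0: π = [0.2500, 0.2500, 0.5000]
t=1: π = [0.4375, 0.3750, 0.1875]
t=2: π = [0.4063, 0.2969, 0.2969]
t=3: π = [0.4258, 0.3242, 0.2500]
t=4: π = [0.4189, 0.3125, 0.2686]
t=5: π = [0.4219, 0.3171, 0.2610]
t=6: π = [0.4207, 0.3152, 0.2640]
t=7: π = [0.4212, 0.3160, 0.2628]
t=8: π = [0.4210, 0.3157, 0.2633]
t=9: π = [0.4211, 0.3158, 0.2631]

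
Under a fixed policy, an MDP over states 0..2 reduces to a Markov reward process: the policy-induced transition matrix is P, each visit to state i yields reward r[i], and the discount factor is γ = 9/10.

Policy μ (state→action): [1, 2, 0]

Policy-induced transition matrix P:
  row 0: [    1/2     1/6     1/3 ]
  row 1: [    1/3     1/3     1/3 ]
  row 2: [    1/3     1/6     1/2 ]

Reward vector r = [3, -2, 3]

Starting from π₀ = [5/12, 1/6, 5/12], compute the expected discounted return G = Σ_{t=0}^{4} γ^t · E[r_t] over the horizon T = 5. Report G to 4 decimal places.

t=0: π = [0.4167, 0.1667, 0.4167], E[r] = 2.1667, γ^t·E[r] = 2.166667, running G = 2.166667
t=1: π = [0.4028, 0.1944, 0.4028], E[r] = 2.0278, γ^t·E[r] = 1.825000, running G = 3.991667
t=2: π = [0.4005, 0.1991, 0.4005], E[r] = 2.0046, γ^t·E[r] = 1.623750, running G = 5.615417
t=3: π = [0.4001, 0.1998, 0.4001], E[r] = 2.0008, γ^t·E[r] = 1.458563, running G = 7.073979
t=4: π = [0.4000, 0.2000, 0.4000], E[r] = 2.0001, γ^t·E[r] = 1.312284, running G = 8.386264

G = 8.3863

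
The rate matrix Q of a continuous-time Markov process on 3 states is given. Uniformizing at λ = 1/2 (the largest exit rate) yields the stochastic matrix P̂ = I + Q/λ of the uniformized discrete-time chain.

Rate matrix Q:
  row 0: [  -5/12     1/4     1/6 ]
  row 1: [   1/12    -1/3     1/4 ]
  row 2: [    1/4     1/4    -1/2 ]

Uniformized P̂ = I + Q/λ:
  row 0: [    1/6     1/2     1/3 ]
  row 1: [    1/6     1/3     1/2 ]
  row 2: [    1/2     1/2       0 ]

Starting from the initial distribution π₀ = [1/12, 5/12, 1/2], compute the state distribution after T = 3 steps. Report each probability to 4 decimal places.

t=0: π = [0.0833, 0.4167, 0.5000]
t=1: π = [0.3333, 0.4306, 0.2361]
t=2: π = [0.2454, 0.4282, 0.3264]
t=3: π = [0.2755, 0.4286, 0.2959]

π = [0.2755, 0.4286, 0.2959]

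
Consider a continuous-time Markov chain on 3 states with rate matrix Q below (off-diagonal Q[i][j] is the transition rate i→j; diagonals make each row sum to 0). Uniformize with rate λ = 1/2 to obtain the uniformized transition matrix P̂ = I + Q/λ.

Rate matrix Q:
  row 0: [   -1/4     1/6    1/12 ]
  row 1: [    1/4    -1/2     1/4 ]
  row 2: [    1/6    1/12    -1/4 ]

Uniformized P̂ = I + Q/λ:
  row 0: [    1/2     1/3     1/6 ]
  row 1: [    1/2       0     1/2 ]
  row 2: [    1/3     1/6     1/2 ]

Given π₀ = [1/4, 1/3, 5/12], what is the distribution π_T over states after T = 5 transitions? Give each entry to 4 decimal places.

π = [0.4411, 0.2057, 0.3531]

t=0: π = [0.2500, 0.3333, 0.4167]
t=1: π = [0.4306, 0.1528, 0.4167]
t=2: π = [0.4306, 0.2130, 0.3565]
t=3: π = [0.4406, 0.2029, 0.3565]
t=4: π = [0.4406, 0.2063, 0.3531]
t=5: π = [0.4411, 0.2057, 0.3531]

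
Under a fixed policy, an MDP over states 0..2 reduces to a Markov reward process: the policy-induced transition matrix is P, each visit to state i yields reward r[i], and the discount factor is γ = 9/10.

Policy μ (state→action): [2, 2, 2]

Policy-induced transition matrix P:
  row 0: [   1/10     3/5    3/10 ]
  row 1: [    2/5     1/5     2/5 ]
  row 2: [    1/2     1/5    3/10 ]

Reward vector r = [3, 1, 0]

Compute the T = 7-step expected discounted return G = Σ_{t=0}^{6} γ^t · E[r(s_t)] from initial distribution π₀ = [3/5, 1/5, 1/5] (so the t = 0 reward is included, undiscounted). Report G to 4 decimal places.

t=0: π = [0.6000, 0.2000, 0.2000], E[r] = 2.0000, γ^t·E[r] = 2.000000, running G = 2.000000
t=1: π = [0.2400, 0.4400, 0.3200], E[r] = 1.1600, γ^t·E[r] = 1.044000, running G = 3.044000
t=2: π = [0.3600, 0.2960, 0.3440], E[r] = 1.3760, γ^t·E[r] = 1.114560, running G = 4.158560
t=3: π = [0.3264, 0.3440, 0.3296], E[r] = 1.3232, γ^t·E[r] = 0.964613, running G = 5.123173
t=4: π = [0.3350, 0.3306, 0.3344], E[r] = 1.3357, γ^t·E[r] = 0.876340, running G = 5.999512
t=5: π = [0.3329, 0.3340, 0.3331], E[r] = 1.3328, γ^t·E[r] = 0.787005, running G = 6.786518
t=6: π = [0.3334, 0.3332, 0.3334], E[r] = 1.3335, γ^t·E[r] = 0.708651, running G = 7.495169

G = 7.4952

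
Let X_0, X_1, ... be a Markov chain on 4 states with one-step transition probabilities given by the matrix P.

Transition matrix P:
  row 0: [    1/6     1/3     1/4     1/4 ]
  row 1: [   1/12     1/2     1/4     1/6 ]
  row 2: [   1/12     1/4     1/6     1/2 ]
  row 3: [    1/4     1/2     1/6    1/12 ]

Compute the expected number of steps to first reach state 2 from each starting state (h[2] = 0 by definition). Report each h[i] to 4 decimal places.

First-step conditioning: h[2] = 0; for i ≠ 2, h[i] = 1 + Σ_k P[i][k]·h[k].
  h[0] = 1 + 1/6·h[0] + 1/3·h[1] + 1/4·h[3]
  h[1] = 1 + 1/12·h[0] + 1/2·h[1] + 1/6·h[3]
  h[3] = 1 + 1/4·h[0] + 1/2·h[1] + 1/12·h[3]
Solving the 3×3 linear system over states ≠ 2 gives exactly h = [213/50, 423/100, 0, 114/25] (h[2] = 0 is the target).

h = [4.2600, 4.2300, 0.0000, 4.5600]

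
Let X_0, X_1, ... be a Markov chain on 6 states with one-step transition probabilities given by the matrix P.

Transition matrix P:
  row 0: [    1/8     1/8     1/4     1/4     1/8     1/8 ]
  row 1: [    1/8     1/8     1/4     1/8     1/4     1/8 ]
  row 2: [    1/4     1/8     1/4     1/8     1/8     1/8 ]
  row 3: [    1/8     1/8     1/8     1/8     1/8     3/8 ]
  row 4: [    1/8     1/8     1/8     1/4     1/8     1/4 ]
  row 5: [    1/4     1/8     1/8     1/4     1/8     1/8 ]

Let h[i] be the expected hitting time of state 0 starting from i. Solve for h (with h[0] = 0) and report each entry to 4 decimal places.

h = [0.0000, 5.8281, 5.0994, 5.7574, 5.8294, 5.1817]

First-step conditioning: h[0] = 0; for i ≠ 0, h[i] = 1 + Σ_k P[i][k]·h[k].
  h[1] = 1 + 1/8·h[1] + 1/4·h[2] + 1/8·h[3] + 1/4·h[4] + 1/8·h[5]
  h[2] = 1 + 1/8·h[1] + 1/4·h[2] + 1/8·h[3] + 1/8·h[4] + 1/8·h[5]
  h[3] = 1 + 1/8·h[1] + 1/8·h[2] + 1/8·h[3] + 1/8·h[4] + 3/8·h[5]
  h[4] = 1 + 1/8·h[1] + 1/8·h[2] + 1/4·h[3] + 1/8·h[4] + 1/4·h[5]
  h[5] = 1 + 1/8·h[1] + 1/8·h[2] + 1/4·h[3] + 1/8·h[4] + 1/8·h[5]
Solving the 5×5 linear system over states ≠ 0 gives exactly h = [0, 7256/1245, 31744/6225, 7168/1245, 12096/2075, 10752/2075] (h[0] = 0 is the target).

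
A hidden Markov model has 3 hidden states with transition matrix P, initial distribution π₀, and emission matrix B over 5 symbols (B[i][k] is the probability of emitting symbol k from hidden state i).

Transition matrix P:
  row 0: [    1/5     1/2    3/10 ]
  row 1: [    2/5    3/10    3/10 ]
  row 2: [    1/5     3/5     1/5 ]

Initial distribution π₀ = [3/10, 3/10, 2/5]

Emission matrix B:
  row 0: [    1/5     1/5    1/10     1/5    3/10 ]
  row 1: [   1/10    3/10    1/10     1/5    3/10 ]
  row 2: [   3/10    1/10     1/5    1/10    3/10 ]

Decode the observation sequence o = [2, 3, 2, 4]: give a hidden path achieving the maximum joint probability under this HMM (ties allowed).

t=0: δ = [3.000e-02, 3.000e-02, 8.000e-02]  (obs o_0=2)
t=1: δ = [3.200e-03, 9.600e-03, 1.600e-03]  ψ = [2, 2, 2]  (obs o_1=3)
t=2: δ = [3.840e-04, 2.880e-04, 5.760e-04]  ψ = [1, 1, 1]  (obs o_2=2)
t=3: δ = [3.456e-05, 1.037e-04, 3.456e-05]  ψ = [1, 2, 0]  (obs o_3=4)
backtrack: best end state = 1; path = [2, 1, 2, 1]

path = [2, 1, 2, 1]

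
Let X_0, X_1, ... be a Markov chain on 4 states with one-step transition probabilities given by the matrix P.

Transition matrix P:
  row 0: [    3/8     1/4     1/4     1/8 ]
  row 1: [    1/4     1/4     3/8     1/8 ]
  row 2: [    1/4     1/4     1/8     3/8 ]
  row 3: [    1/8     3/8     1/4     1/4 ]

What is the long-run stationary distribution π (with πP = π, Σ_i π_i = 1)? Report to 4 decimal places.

π = [0.2550, 0.2769, 0.2530, 0.2151]

Balance equations π_j = Σ_i π_i·P[i][j]:
  π_0 = 3/8·π_0 + 1/4·π_1 + 1/4·π_2 + 1/8·π_3
  π_1 = 1/4·π_0 + 1/4·π_1 + 1/4·π_2 + 3/8·π_3
  π_2 = 1/4·π_0 + 3/8·π_1 + 1/8·π_2 + 1/4·π_3
  normalize: π_0 + π_1 + π_2 + π_3 = 1
Solving the linear system gives exactly π = [64/251, 139/502, 127/502, 54/251].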